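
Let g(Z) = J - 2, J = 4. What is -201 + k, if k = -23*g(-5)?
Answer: -247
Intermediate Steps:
g(Z) = 2 (g(Z) = 4 - 2 = 2)
k = -46 (k = -23*2 = -46)
-201 + k = -201 - 46 = -247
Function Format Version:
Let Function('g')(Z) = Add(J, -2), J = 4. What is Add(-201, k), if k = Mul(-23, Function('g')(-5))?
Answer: -247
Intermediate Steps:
Function('g')(Z) = 2 (Function('g')(Z) = Add(4, -2) = 2)
k = -46 (k = Mul(-23, 2) = -46)
Add(-201, k) = Add(-201, -46) = -247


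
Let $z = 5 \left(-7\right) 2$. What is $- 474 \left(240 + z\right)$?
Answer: $-80580$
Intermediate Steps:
$z = -70$ ($z = \left(-35\right) 2 = -70$)
$- 474 \left(240 + z\right) = - 474 \left(240 - 70\right) = \left(-474\right) 170 = -80580$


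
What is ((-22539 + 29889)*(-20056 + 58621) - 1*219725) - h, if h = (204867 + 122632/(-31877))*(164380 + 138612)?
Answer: -1969637223761259/31877 ≈ -6.1789e+10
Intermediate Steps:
h = 1978665842899184/31877 (h = (204867 + 122632*(-1/31877))*302992 = (204867 - 122632/31877)*302992 = (6530422727/31877)*302992 = 1978665842899184/31877 ≈ 6.2072e+10)
((-22539 + 29889)*(-20056 + 58621) - 1*219725) - h = ((-22539 + 29889)*(-20056 + 58621) - 1*219725) - 1*1978665842899184/31877 = (7350*38565 - 219725) - 1978665842899184/31877 = (283452750 - 219725) - 1978665842899184/31877 = 283233025 - 1978665842899184/31877 = -1969637223761259/31877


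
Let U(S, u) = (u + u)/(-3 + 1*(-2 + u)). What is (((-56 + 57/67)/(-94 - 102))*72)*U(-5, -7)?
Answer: 11085/469 ≈ 23.635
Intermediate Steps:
U(S, u) = 2*u/(-5 + u) (U(S, u) = (2*u)/(-3 + (-2 + u)) = (2*u)/(-5 + u) = 2*u/(-5 + u))
(((-56 + 57/67)/(-94 - 102))*72)*U(-5, -7) = (((-56 + 57/67)/(-94 - 102))*72)*(2*(-7)/(-5 - 7)) = (((-56 + 57*(1/67))/(-196))*72)*(2*(-7)/(-12)) = (((-56 + 57/67)*(-1/196))*72)*(2*(-7)*(-1/12)) = (-3695/67*(-1/196)*72)*(7/6) = ((3695/13132)*72)*(7/6) = (66510/3283)*(7/6) = 11085/469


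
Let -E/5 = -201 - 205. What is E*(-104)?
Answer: -211120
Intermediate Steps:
E = 2030 (E = -5*(-201 - 205) = -5*(-406) = 2030)
E*(-104) = 2030*(-104) = -211120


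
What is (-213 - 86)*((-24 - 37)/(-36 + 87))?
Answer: 18239/51 ≈ 357.63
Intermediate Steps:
(-213 - 86)*((-24 - 37)/(-36 + 87)) = -(-18239)/51 = -299*(-61/51) = 18239/51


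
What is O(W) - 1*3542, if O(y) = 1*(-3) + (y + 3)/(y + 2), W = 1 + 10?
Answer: -46071/13 ≈ -3543.9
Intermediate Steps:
W = 11
O(y) = -3 + (3 + y)/(2 + y)
O(W) - 1*3542 = (-3 - 2*11)/(2 + 11) - 1*3542 = (-3 - 22)/13 - 3542 = (1/13)*(-25) - 3542 = -25/13 - 3542 = -46071/13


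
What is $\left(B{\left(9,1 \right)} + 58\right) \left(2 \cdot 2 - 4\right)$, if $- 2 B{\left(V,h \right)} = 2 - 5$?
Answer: $0$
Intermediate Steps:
$B{\left(V,h \right)} = \frac{3}{2}$ ($B{\left(V,h \right)} = - \frac{2 - 5}{2} = \left(- \frac{1}{2}\right) \left(-3\right) = \frac{3}{2}$)
$\left(B{\left(9,1 \right)} + 58\right) \left(2 \cdot 2 - 4\right) = \left(\frac{3}{2} + 58\right) \left(2 \cdot 2 - 4\right) = \frac{119 \left(4 - 4\right)}{2} = \frac{119}{2} \cdot 0 = 0$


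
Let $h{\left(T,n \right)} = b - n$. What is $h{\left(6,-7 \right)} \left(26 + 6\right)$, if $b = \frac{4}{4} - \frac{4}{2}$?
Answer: $192$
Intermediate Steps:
$b = -1$ ($b = 4 \cdot \frac{1}{4} - 2 = 1 - 2 = -1$)
$h{\left(T,n \right)} = -1 - n$
$h{\left(6,-7 \right)} \left(26 + 6\right) = \left(-1 - -7\right) \left(26 + 6\right) = \left(-1 + 7\right) 32 = 6 \cdot 32 = 192$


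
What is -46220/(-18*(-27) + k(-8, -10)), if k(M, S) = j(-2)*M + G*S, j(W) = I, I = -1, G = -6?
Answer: -23110/277 ≈ -83.430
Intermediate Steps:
j(W) = -1
k(M, S) = -M - 6*S
-46220/(-18*(-27) + k(-8, -10)) = -46220/(-18*(-27) + (-1*(-8) - 6*(-10))) = -46220/(486 + (8 + 60)) = -46220/(486 + 68) = -46220/554 = -46220*1/554 = -23110/277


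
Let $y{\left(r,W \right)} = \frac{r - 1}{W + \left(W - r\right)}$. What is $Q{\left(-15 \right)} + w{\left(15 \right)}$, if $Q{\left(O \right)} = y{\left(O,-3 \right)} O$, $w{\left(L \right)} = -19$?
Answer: $\frac{23}{3} \approx 7.6667$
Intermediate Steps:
$y{\left(r,W \right)} = \frac{-1 + r}{- r + 2 W}$
$Q{\left(O \right)} = \frac{O \left(-1 + O\right)}{-6 - O}$ ($Q{\left(O \right)} = \frac{-1 + O}{- O + 2 \left(-3\right)} O = \frac{-1 + O}{- O - 6} O = \frac{-1 + O}{-6 - O} O = \frac{O \left(-1 + O\right)}{-6 - O}$)
$Q{\left(-15 \right)} + w{\left(15 \right)} = - \frac{15 \left(1 - -15\right)}{6 - 15} - 19 = - \frac{15 \left(1 + 15\right)}{-9} - 19 = \left(-15\right) \left(- \frac{1}{9}\right) 16 - 19 = \frac{80}{3} - 19 = \frac{23}{3}$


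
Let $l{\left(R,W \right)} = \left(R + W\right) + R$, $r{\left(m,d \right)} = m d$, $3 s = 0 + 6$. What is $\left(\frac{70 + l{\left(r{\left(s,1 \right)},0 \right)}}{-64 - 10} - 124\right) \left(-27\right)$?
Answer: $3375$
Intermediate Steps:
$s = 2$ ($s = \frac{0 + 6}{3} = \frac{1}{3} \cdot 6 = 2$)
$r{\left(m,d \right)} = d m$
$l{\left(R,W \right)} = W + 2 R$
$\left(\frac{70 + l{\left(r{\left(s,1 \right)},0 \right)}}{-64 - 10} - 124\right) \left(-27\right) = \left(\frac{70 + \left(0 + 2 \cdot 1 \cdot 2\right)}{-64 - 10} - 124\right) \left(-27\right) = \left(\frac{70 + \left(0 + 2 \cdot 2\right)}{-74} - 124\right) \left(-27\right) = \left(\left(70 + \left(0 + 4\right)\right) \left(- \frac{1}{74}\right) - 124\right) \left(-27\right) = \left(\left(70 + 4\right) \left(- \frac{1}{74}\right) - 124\right) \left(-27\right) = \left(74 \left(- \frac{1}{74}\right) - 124\right) \left(-27\right) = \left(-1 - 124\right) \left(-27\right) = \left(-125\right) \left(-27\right) = 3375$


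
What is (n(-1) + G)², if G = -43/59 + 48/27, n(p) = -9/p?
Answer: 28472896/281961 ≈ 100.98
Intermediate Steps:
G = 557/531 (G = -43*1/59 + 48*(1/27) = -43/59 + 16/9 = 557/531 ≈ 1.0490)
(n(-1) + G)² = (-9/(-1) + 557/531)² = (-9*(-1) + 557/531)² = (9 + 557/531)² = (5336/531)² = 28472896/281961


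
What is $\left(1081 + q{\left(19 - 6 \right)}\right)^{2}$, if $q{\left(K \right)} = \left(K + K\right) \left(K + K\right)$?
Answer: $3087049$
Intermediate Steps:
$q{\left(K \right)} = 4 K^{2}$ ($q{\left(K \right)} = 2 K 2 K = 4 K^{2}$)
$\left(1081 + q{\left(19 - 6 \right)}\right)^{2} = \left(1081 + 4 \left(19 - 6\right)^{2}\right)^{2} = \left(1081 + 4 \cdot 13^{2}\right)^{2} = \left(1081 + 4 \cdot 169\right)^{2} = \left(1081 + 676\right)^{2} = 1757^{2} = 3087049$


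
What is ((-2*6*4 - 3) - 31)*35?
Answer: -2870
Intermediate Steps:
((-2*6*4 - 3) - 31)*35 = ((-12*4 - 3) - 31)*35 = ((-48 - 3) - 31)*35 = (-51 - 31)*35 = -82*35 = -2870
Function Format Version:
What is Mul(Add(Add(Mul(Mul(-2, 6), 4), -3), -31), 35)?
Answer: -2870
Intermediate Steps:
Mul(Add(Add(Mul(Mul(-2, 6), 4), -3), -31), 35) = Mul(Add(Add(Mul(-12, 4), -3), -31), 35) = Mul(Add(Add(-48, -3), -31), 35) = Mul(Add(-51, -31), 35) = Mul(-82, 35) = -2870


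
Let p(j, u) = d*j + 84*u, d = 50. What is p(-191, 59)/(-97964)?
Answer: 2297/48982 ≈ 0.046895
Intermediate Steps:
p(j, u) = 50*j + 84*u
p(-191, 59)/(-97964) = (50*(-191) + 84*59)/(-97964) = (-9550 + 4956)*(-1/97964) = -4594*(-1/97964) = 2297/48982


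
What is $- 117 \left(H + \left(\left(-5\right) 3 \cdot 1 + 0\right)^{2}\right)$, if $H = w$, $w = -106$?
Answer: $-13923$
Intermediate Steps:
$H = -106$
$- 117 \left(H + \left(\left(-5\right) 3 \cdot 1 + 0\right)^{2}\right) = - 117 \left(-106 + \left(\left(-5\right) 3 \cdot 1 + 0\right)^{2}\right) = - 117 \left(-106 + \left(\left(-15\right) 1 + 0\right)^{2}\right) = - 117 \left(-106 + \left(-15 + 0\right)^{2}\right) = - 117 \left(-106 + \left(-15\right)^{2}\right) = - 117 \left(-106 + 225\right) = \left(-117\right) 119 = -13923$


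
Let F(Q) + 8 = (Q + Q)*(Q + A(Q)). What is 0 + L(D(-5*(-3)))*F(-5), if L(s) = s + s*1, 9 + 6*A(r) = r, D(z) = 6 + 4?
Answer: 3920/3 ≈ 1306.7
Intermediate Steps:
D(z) = 10
A(r) = -3/2 + r/6
L(s) = 2*s (L(s) = s + s = 2*s)
F(Q) = -8 + 2*Q*(-3/2 + 7*Q/6) (F(Q) = -8 + (Q + Q)*(Q + (-3/2 + Q/6)) = -8 + (2*Q)*(-3/2 + 7*Q/6) = -8 + 2*Q*(-3/2 + 7*Q/6))
0 + L(D(-5*(-3)))*F(-5) = 0 + (2*10)*(-8 - 3*(-5) + (7/3)*(-5)²) = 0 + 20*(-8 + 15 + (7/3)*25) = 0 + 20*(-8 + 15 + 175/3) = 0 + 20*(196/3) = 0 + 3920/3 = 3920/3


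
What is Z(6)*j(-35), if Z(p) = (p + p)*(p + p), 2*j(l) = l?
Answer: -2520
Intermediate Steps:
j(l) = l/2
Z(p) = 4*p² (Z(p) = (2*p)*(2*p) = 4*p²)
Z(6)*j(-35) = (4*6²)*((½)*(-35)) = (4*36)*(-35/2) = 144*(-35/2) = -2520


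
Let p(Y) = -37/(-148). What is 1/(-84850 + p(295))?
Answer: -4/339399 ≈ -1.1786e-5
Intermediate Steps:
p(Y) = 1/4 (p(Y) = -37*(-1/148) = 1/4)
1/(-84850 + p(295)) = 1/(-84850 + 1/4) = 1/(-339399/4) = -4/339399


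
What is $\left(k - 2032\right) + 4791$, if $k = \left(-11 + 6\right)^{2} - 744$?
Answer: $2040$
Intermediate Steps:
$k = -719$ ($k = \left(-5\right)^{2} - 744 = 25 - 744 = -719$)
$\left(k - 2032\right) + 4791 = \left(-719 - 2032\right) + 4791 = -2751 + 4791 = 2040$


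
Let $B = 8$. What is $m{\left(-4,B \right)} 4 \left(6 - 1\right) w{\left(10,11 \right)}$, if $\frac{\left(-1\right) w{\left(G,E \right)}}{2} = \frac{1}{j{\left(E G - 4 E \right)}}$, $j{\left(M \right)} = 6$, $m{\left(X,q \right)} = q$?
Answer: $- \frac{160}{3} \approx -53.333$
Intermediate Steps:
$w{\left(G,E \right)} = - \frac{1}{3}$ ($w{\left(G,E \right)} = - \frac{2}{6} = \left(-2\right) \frac{1}{6} = - \frac{1}{3}$)
$m{\left(-4,B \right)} 4 \left(6 - 1\right) w{\left(10,11 \right)} = 8 \cdot 4 \left(6 - 1\right) \left(- \frac{1}{3}\right) = 8 \cdot 4 \cdot 5 \left(- \frac{1}{3}\right) = 8 \cdot 20 \left(- \frac{1}{3}\right) = 160 \left(- \frac{1}{3}\right) = - \frac{160}{3}$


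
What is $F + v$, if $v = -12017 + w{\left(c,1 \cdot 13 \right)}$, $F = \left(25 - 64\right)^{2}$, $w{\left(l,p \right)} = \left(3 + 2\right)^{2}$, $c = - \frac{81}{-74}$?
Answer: $-10471$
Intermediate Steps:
$c = \frac{81}{74}$ ($c = \left(-81\right) \left(- \frac{1}{74}\right) = \frac{81}{74} \approx 1.0946$)
$w{\left(l,p \right)} = 25$ ($w{\left(l,p \right)} = 5^{2} = 25$)
$F = 1521$ ($F = \left(-39\right)^{2} = 1521$)
$v = -11992$ ($v = -12017 + 25 = -11992$)
$F + v = 1521 - 11992 = -10471$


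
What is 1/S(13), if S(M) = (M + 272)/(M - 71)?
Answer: -58/285 ≈ -0.20351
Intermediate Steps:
S(M) = (272 + M)/(-71 + M)
1/S(13) = 1/((272 + 13)/(-71 + 13)) = 1/(285/(-58)) = 1/(-1/58*285) = 1/(-285/58) = -58/285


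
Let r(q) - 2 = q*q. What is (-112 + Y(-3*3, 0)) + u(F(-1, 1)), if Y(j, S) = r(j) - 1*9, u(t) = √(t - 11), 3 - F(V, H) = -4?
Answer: -38 + 2*I ≈ -38.0 + 2.0*I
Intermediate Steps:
F(V, H) = 7 (F(V, H) = 3 - 1*(-4) = 3 + 4 = 7)
u(t) = √(-11 + t)
r(q) = 2 + q² (r(q) = 2 + q*q = 2 + q²)
Y(j, S) = -7 + j² (Y(j, S) = (2 + j²) - 1*9 = (2 + j²) - 9 = -7 + j²)
(-112 + Y(-3*3, 0)) + u(F(-1, 1)) = (-112 + (-7 + (-3*3)²)) + √(-11 + 7) = (-112 + (-7 + (-9)²)) + √(-4) = (-112 + (-7 + 81)) + 2*I = (-112 + 74) + 2*I = -38 + 2*I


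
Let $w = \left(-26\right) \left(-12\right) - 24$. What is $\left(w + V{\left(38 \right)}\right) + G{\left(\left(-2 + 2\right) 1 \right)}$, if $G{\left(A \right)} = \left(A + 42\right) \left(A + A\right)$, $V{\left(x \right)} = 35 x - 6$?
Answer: $1612$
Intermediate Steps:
$V{\left(x \right)} = -6 + 35 x$
$G{\left(A \right)} = 2 A \left(42 + A\right)$ ($G{\left(A \right)} = \left(42 + A\right) 2 A = 2 A \left(42 + A\right)$)
$w = 288$ ($w = 312 - 24 = 288$)
$\left(w + V{\left(38 \right)}\right) + G{\left(\left(-2 + 2\right) 1 \right)} = \left(288 + \left(-6 + 35 \cdot 38\right)\right) + 2 \left(-2 + 2\right) 1 \left(42 + \left(-2 + 2\right) 1\right) = \left(288 + \left(-6 + 1330\right)\right) + 2 \cdot 0 \cdot 1 \left(42 + 0 \cdot 1\right) = \left(288 + 1324\right) + 2 \cdot 0 \left(42 + 0\right) = 1612 + 2 \cdot 0 \cdot 42 = 1612 + 0 = 1612$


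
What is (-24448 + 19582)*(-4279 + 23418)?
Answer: -93130374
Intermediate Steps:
(-24448 + 19582)*(-4279 + 23418) = -4866*19139 = -93130374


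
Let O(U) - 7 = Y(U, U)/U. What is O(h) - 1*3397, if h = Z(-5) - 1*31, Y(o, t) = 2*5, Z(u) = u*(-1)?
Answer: -44075/13 ≈ -3390.4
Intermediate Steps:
Z(u) = -u
Y(o, t) = 10
h = -26 (h = -1*(-5) - 1*31 = 5 - 31 = -26)
O(U) = 7 + 10/U
O(h) - 1*3397 = (7 + 10/(-26)) - 1*3397 = (7 + 10*(-1/26)) - 3397 = (7 - 5/13) - 3397 = 86/13 - 3397 = -44075/13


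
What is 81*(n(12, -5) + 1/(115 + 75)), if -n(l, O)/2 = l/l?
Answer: -30699/190 ≈ -161.57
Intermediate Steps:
n(l, O) = -2 (n(l, O) = -2*l/l = -2*1 = -2)
81*(n(12, -5) + 1/(115 + 75)) = 81*(-2 + 1/(115 + 75)) = 81*(-2 + 1/190) = 81*(-379/190) = -30699/190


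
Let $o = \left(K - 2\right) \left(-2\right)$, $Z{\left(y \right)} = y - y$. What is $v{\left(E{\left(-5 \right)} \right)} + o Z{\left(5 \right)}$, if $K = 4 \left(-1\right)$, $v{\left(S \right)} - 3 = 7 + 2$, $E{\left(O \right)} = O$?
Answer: $12$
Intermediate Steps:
$Z{\left(y \right)} = 0$
$v{\left(S \right)} = 12$ ($v{\left(S \right)} = 3 + \left(7 + 2\right) = 3 + 9 = 12$)
$K = -4$
$o = 12$ ($o = \left(-4 - 2\right) \left(-2\right) = \left(-6\right) \left(-2\right) = 12$)
$v{\left(E{\left(-5 \right)} \right)} + o Z{\left(5 \right)} = 12 + 12 \cdot 0 = 12 + 0 = 12$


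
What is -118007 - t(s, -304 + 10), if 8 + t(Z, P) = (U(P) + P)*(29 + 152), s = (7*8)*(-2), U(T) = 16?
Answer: -67681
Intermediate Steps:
s = -112 (s = 56*(-2) = -112)
t(Z, P) = 2888 + 181*P (t(Z, P) = -8 + (16 + P)*(29 + 152) = -8 + (16 + P)*181 = -8 + (2896 + 181*P) = 2888 + 181*P)
-118007 - t(s, -304 + 10) = -118007 - (2888 + 181*(-304 + 10)) = -118007 - (2888 + 181*(-294)) = -118007 - (2888 - 53214) = -118007 - 1*(-50326) = -118007 + 50326 = -67681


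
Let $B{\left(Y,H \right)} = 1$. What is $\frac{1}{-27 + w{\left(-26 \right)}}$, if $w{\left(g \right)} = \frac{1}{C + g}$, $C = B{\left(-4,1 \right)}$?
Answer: $- \frac{25}{676} \approx -0.036982$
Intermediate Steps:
$C = 1$
$w{\left(g \right)} = \frac{1}{1 + g}$
$\frac{1}{-27 + w{\left(-26 \right)}} = \frac{1}{-27 + \frac{1}{1 - 26}} = \frac{1}{-27 + \frac{1}{-25}} = \frac{1}{-27 - \frac{1}{25}} = \frac{1}{- \frac{676}{25}} = - \frac{25}{676}$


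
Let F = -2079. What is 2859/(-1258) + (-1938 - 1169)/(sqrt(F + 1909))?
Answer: -2859/1258 + 3107*I*sqrt(170)/170 ≈ -2.2727 + 238.3*I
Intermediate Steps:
2859/(-1258) + (-1938 - 1169)/(sqrt(F + 1909)) = 2859/(-1258) + (-1938 - 1169)/(sqrt(-2079 + 1909)) = 2859*(-1/1258) - 3107*(-I*sqrt(170)/170) = -2859/1258 - 3107*(-I*sqrt(170)/170) = -2859/1258 - (-3107)*I*sqrt(170)/170 = -2859/1258 + 3107*I*sqrt(170)/170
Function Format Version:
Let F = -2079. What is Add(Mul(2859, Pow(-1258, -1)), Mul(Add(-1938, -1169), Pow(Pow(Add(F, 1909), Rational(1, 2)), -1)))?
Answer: Add(Rational(-2859, 1258), Mul(Rational(3107, 170), I, Pow(170, Rational(1, 2)))) ≈ Add(-2.2727, Mul(238.30, I))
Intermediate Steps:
Add(Mul(2859, Pow(-1258, -1)), Mul(Add(-1938, -1169), Pow(Pow(Add(F, 1909), Rational(1, 2)), -1))) = Add(Mul(2859, Pow(-1258, -1)), Mul(Add(-1938, -1169), Pow(Pow(Add(-2079, 1909), Rational(1, 2)), -1))) = Add(Mul(2859, Rational(-1, 1258)), Mul(-3107, Pow(Pow(-170, Rational(1, 2)), -1))) = Add(Rational(-2859, 1258), Mul(-3107, Pow(Mul(I, Pow(170, Rational(1, 2))), -1))) = Add(Rational(-2859, 1258), Mul(-3107, Mul(Rational(-1, 170), I, Pow(170, Rational(1, 2))))) = Add(Rational(-2859, 1258), Mul(Rational(3107, 170), I, Pow(170, Rational(1, 2))))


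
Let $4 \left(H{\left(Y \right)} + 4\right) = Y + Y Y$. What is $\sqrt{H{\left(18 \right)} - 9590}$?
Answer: $\frac{3 i \sqrt{4226}}{2} \approx 97.511 i$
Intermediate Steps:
$H{\left(Y \right)} = -4 + \frac{Y}{4} + \frac{Y^{2}}{4}$ ($H{\left(Y \right)} = -4 + \frac{Y + Y Y}{4} = -4 + \frac{Y + Y^{2}}{4} = -4 + \left(\frac{Y}{4} + \frac{Y^{2}}{4}\right) = -4 + \frac{Y}{4} + \frac{Y^{2}}{4}$)
$\sqrt{H{\left(18 \right)} - 9590} = \sqrt{\left(-4 + \frac{1}{4} \cdot 18 + \frac{18^{2}}{4}\right) - 9590} = \sqrt{\left(-4 + \frac{9}{2} + \frac{1}{4} \cdot 324\right) - 9590} = \sqrt{\left(-4 + \frac{9}{2} + 81\right) - 9590} = \sqrt{\frac{163}{2} - 9590} = \sqrt{- \frac{19017}{2}} = \frac{3 i \sqrt{4226}}{2}$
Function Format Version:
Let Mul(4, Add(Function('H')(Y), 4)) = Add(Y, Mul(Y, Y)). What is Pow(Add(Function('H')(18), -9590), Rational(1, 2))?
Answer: Mul(Rational(3, 2), I, Pow(4226, Rational(1, 2))) ≈ Mul(97.511, I)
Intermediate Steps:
Function('H')(Y) = Add(-4, Mul(Rational(1, 4), Y), Mul(Rational(1, 4), Pow(Y, 2))) (Function('H')(Y) = Add(-4, Mul(Rational(1, 4), Add(Y, Mul(Y, Y)))) = Add(-4, Mul(Rational(1, 4), Add(Y, Pow(Y, 2)))) = Add(-4, Add(Mul(Rational(1, 4), Y), Mul(Rational(1, 4), Pow(Y, 2)))) = Add(-4, Mul(Rational(1, 4), Y), Mul(Rational(1, 4), Pow(Y, 2))))
Pow(Add(Function('H')(18), -9590), Rational(1, 2)) = Pow(Add(Add(-4, Mul(Rational(1, 4), 18), Mul(Rational(1, 4), Pow(18, 2))), -9590), Rational(1, 2)) = Pow(Add(Add(-4, Rational(9, 2), Mul(Rational(1, 4), 324)), -9590), Rational(1, 2)) = Pow(Add(Add(-4, Rational(9, 2), 81), -9590), Rational(1, 2)) = Pow(Add(Rational(163, 2), -9590), Rational(1, 2)) = Pow(Rational(-19017, 2), Rational(1, 2)) = Mul(Rational(3, 2), I, Pow(4226, Rational(1, 2)))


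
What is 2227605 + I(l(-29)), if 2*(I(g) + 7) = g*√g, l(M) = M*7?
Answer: 2227598 - 203*I*√203/2 ≈ 2.2276e+6 - 1446.2*I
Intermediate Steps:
l(M) = 7*M
I(g) = -7 + g^(3/2)/2 (I(g) = -7 + (g*√g)/2 = -7 + g^(3/2)/2)
2227605 + I(l(-29)) = 2227605 + (-7 + (7*(-29))^(3/2)/2) = 2227605 + (-7 + (-203)^(3/2)/2) = 2227605 + (-7 + (-203*I*√203)/2) = 2227605 + (-7 - 203*I*√203/2) = 2227598 - 203*I*√203/2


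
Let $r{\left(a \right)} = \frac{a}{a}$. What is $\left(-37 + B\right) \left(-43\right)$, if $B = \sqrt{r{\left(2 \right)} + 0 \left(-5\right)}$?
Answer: $1548$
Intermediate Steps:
$r{\left(a \right)} = 1$
$B = 1$ ($B = \sqrt{1 + 0 \left(-5\right)} = \sqrt{1 + 0} = \sqrt{1} = 1$)
$\left(-37 + B\right) \left(-43\right) = \left(-37 + 1\right) \left(-43\right) = \left(-36\right) \left(-43\right) = 1548$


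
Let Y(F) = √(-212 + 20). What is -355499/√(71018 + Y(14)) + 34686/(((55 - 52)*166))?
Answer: 5781/83 - 355499*√2/(2*√(35509 + 4*I*√3)) ≈ -1264.3 + 0.13014*I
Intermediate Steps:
Y(F) = 8*I*√3 (Y(F) = √(-192) = 8*I*√3)
-355499/√(71018 + Y(14)) + 34686/(((55 - 52)*166)) = -355499/√(71018 + 8*I*√3) + 34686/(((55 - 52)*166)) = -355499/√(71018 + 8*I*√3) + 34686/((3*166)) = -355499/√(71018 + 8*I*√3) + 34686/498 = -355499/√(71018 + 8*I*√3) + 34686*(1/498) = -355499/√(71018 + 8*I*√3) + 5781/83 = 5781/83 - 355499/√(71018 + 8*I*√3)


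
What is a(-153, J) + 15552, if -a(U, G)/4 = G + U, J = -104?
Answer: 16580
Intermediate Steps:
a(U, G) = -4*G - 4*U (a(U, G) = -4*(G + U) = -4*G - 4*U)
a(-153, J) + 15552 = (-4*(-104) - 4*(-153)) + 15552 = (416 + 612) + 15552 = 1028 + 15552 = 16580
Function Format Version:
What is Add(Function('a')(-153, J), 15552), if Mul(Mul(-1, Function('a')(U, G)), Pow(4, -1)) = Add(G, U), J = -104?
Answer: 16580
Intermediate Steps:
Function('a')(U, G) = Add(Mul(-4, G), Mul(-4, U)) (Function('a')(U, G) = Mul(-4, Add(G, U)) = Add(Mul(-4, G), Mul(-4, U)))
Add(Function('a')(-153, J), 15552) = Add(Add(Mul(-4, -104), Mul(-4, -153)), 15552) = Add(Add(416, 612), 15552) = Add(1028, 15552) = 16580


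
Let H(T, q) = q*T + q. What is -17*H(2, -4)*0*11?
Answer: 0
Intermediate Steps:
H(T, q) = q + T*q (H(T, q) = T*q + q = q + T*q)
-17*H(2, -4)*0*11 = -17*(-4*(1 + 2))*0*11 = -17*(-4*3)*0*11 = -(-204)*0*11 = -17*0*11 = 0*11 = 0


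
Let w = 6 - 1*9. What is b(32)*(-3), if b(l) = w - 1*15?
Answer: 54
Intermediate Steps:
w = -3 (w = 6 - 9 = -3)
b(l) = -18 (b(l) = -3 - 1*15 = -3 - 15 = -18)
b(32)*(-3) = -18*(-3) = 54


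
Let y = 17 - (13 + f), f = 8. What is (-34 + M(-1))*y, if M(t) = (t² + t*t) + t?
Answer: 132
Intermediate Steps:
M(t) = t + 2*t² (M(t) = (t² + t²) + t = 2*t² + t = t + 2*t²)
y = -4 (y = 17 - (13 + 8) = 17 - 1*21 = 17 - 21 = -4)
(-34 + M(-1))*y = (-34 - (1 + 2*(-1)))*(-4) = (-34 - (1 - 2))*(-4) = (-34 - 1*(-1))*(-4) = (-34 + 1)*(-4) = -33*(-4) = 132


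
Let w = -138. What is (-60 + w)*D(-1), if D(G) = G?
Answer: 198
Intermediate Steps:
(-60 + w)*D(-1) = (-60 - 138)*(-1) = -198*(-1) = 198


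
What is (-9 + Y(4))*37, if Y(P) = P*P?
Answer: 259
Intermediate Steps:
Y(P) = P²
(-9 + Y(4))*37 = (-9 + 4²)*37 = (-9 + 16)*37 = 7*37 = 259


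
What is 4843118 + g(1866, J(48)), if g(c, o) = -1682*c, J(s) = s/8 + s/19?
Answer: 1704506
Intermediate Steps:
J(s) = 27*s/152 (J(s) = s*(⅛) + s*(1/19) = s/8 + s/19 = 27*s/152)
4843118 + g(1866, J(48)) = 4843118 - 1682*1866 = 4843118 - 3138612 = 1704506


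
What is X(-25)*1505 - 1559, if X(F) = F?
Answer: -39184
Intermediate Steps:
X(-25)*1505 - 1559 = -25*1505 - 1559 = -37625 - 1559 = -39184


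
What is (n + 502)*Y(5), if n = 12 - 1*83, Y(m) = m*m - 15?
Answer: 4310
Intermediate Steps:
Y(m) = -15 + m² (Y(m) = m² - 15 = -15 + m²)
n = -71 (n = 12 - 83 = -71)
(n + 502)*Y(5) = (-71 + 502)*(-15 + 5²) = 431*(-15 + 25) = 431*10 = 4310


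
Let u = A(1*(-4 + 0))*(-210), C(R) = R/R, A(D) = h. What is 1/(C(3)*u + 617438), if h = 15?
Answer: 1/614288 ≈ 1.6279e-6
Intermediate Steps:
A(D) = 15
C(R) = 1
u = -3150 (u = 15*(-210) = -3150)
1/(C(3)*u + 617438) = 1/(1*(-3150) + 617438) = 1/(-3150 + 617438) = 1/614288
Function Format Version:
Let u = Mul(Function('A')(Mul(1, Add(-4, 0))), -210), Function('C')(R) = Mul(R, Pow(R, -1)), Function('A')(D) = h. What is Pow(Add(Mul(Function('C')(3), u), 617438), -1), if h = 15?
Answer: Rational(1, 614288) ≈ 1.6279e-6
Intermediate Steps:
Function('A')(D) = 15
Function('C')(R) = 1
u = -3150 (u = Mul(15, -210) = -3150)
Pow(Add(Mul(Function('C')(3), u), 617438), -1) = Pow(Add(Mul(1, -3150), 617438), -1) = Pow(Add(-3150, 617438), -1) = Pow(614288, -1) = Rational(1, 614288)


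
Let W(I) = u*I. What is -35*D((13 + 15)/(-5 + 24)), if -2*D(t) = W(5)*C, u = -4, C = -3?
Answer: 1050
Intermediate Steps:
W(I) = -4*I
D(t) = -30 (D(t) = -(-4*5)*(-3)/2 = -(-10)*(-3) = -1/2*60 = -30)
-35*D((13 + 15)/(-5 + 24)) = -35*(-30) = 1050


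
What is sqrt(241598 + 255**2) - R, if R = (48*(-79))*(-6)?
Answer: -22752 + sqrt(306623) ≈ -22198.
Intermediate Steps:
R = 22752 (R = -3792*(-6) = 22752)
sqrt(241598 + 255**2) - R = sqrt(241598 + 255**2) - 1*22752 = sqrt(241598 + 65025) - 22752 = sqrt(306623) - 22752 = -22752 + sqrt(306623)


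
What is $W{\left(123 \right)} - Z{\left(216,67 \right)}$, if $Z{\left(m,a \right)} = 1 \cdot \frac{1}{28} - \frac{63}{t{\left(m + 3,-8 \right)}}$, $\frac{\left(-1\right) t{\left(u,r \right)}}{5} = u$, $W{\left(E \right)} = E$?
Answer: $\frac{1256107}{10220} \approx 122.91$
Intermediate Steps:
$t{\left(u,r \right)} = - 5 u$
$Z{\left(m,a \right)} = \frac{1}{28} - \frac{63}{-15 - 5 m}$ ($Z{\left(m,a \right)} = 1 \cdot \frac{1}{28} - \frac{63}{\left(-5\right) \left(m + 3\right)} = 1 \cdot \frac{1}{28} - \frac{63}{\left(-5\right) \left(3 + m\right)} = \frac{1}{28} - \frac{63}{-15 - 5 m}$)
$W{\left(123 \right)} - Z{\left(216,67 \right)} = 123 - \frac{1779 + 5 \cdot 216}{140 \left(3 + 216\right)} = 123 - \frac{1779 + 1080}{140 \cdot 219} = 123 - \frac{1}{140} \cdot \frac{1}{219} \cdot 2859 = 123 - \frac{953}{10220} = \frac{1256107}{10220}$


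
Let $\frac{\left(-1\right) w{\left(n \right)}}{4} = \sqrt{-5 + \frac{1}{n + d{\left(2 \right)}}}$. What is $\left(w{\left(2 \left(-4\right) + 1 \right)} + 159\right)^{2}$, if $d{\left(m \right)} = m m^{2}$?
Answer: $25217 - 2544 i \approx 25217.0 - 2544.0 i$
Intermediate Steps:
$d{\left(m \right)} = m^{3}$
$w{\left(n \right)} = - 4 \sqrt{-5 + \frac{1}{8 + n}}$ ($w{\left(n \right)} = - 4 \sqrt{-5 + \frac{1}{n + 2^{3}}} = - 4 \sqrt{-5 + \frac{1}{n + 8}} = - 4 \sqrt{-5 + \frac{1}{8 + n}}$)
$\left(w{\left(2 \left(-4\right) + 1 \right)} + 159\right)^{2} = \left(- 4 \sqrt{- \frac{39 + 5 \left(2 \left(-4\right) + 1\right)}{8 + \left(2 \left(-4\right) + 1\right)}} + 159\right)^{2} = \left(- 4 \sqrt{- \frac{39 + 5 \left(-8 + 1\right)}{8 + \left(-8 + 1\right)}} + 159\right)^{2} = \left(- 4 \sqrt{- \frac{39 + 5 \left(-7\right)}{8 - 7}} + 159\right)^{2} = \left(- 4 \sqrt{- \frac{39 - 35}{1}} + 159\right)^{2} = \left(- 4 \sqrt{\left(-1\right) 1 \cdot 4} + 159\right)^{2} = \left(- 4 \sqrt{-4} + 159\right)^{2} = \left(- 4 \cdot 2 i + 159\right)^{2} = \left(- 8 i + 159\right)^{2} = \left(159 - 8 i\right)^{2}$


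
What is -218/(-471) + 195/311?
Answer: 159643/146481 ≈ 1.0899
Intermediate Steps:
-218/(-471) + 195/311 = -218*(-1/471) + 195*(1/311) = 218/471 + 195/311 = 159643/146481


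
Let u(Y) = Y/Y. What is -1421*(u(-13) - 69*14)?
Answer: 1371265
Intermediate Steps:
u(Y) = 1
-1421*(u(-13) - 69*14) = -1421*(1 - 69*14) = -1421*(1 - 966) = -1421*(-965) = 1371265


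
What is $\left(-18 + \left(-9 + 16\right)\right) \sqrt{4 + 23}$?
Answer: $- 33 \sqrt{3} \approx -57.158$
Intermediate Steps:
$\left(-18 + \left(-9 + 16\right)\right) \sqrt{4 + 23} = \left(-18 + 7\right) \sqrt{27} = - 11 \cdot 3 \sqrt{3} = - 33 \sqrt{3}$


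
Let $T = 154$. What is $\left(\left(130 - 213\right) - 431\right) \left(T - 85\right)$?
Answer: $-35466$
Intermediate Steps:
$\left(\left(130 - 213\right) - 431\right) \left(T - 85\right) = \left(\left(130 - 213\right) - 431\right) \left(154 - 85\right) = \left(\left(130 - 213\right) - 431\right) 69 = \left(-83 - 431\right) 69 = \left(-514\right) 69 = -35466$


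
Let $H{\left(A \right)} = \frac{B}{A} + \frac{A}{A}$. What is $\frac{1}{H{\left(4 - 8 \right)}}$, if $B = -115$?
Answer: $\frac{4}{119} \approx 0.033613$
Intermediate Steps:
$H{\left(A \right)} = 1 - \frac{115}{A}$ ($H{\left(A \right)} = - \frac{115}{A} + \frac{A}{A} = - \frac{115}{A} + 1 = 1 - \frac{115}{A}$)
$\frac{1}{H{\left(4 - 8 \right)}} = \frac{1}{\frac{1}{4 - 8} \left(-115 + \left(4 - 8\right)\right)} = \frac{1}{\frac{1}{-4} \left(-115 - 4\right)} = \frac{1}{\left(- \frac{1}{4}\right) \left(-119\right)} = \frac{1}{\frac{119}{4}} = \frac{4}{119}$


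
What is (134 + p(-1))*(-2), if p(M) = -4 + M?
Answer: -258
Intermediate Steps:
(134 + p(-1))*(-2) = (134 + (-4 - 1))*(-2) = (134 - 5)*(-2) = 129*(-2) = -258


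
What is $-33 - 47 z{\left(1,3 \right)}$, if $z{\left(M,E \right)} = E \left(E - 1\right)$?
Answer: $-315$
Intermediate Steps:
$z{\left(M,E \right)} = E \left(-1 + E\right)$
$-33 - 47 z{\left(1,3 \right)} = -33 - 47 \cdot 3 \left(-1 + 3\right) = -33 - 47 \cdot 3 \cdot 2 = -33 - 282 = -315$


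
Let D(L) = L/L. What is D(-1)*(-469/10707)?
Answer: -469/10707 ≈ -0.043803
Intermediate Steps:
D(L) = 1
D(-1)*(-469/10707) = 1*(-469/10707) = -469/10707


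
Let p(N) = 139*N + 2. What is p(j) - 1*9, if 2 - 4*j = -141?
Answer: 19849/4 ≈ 4962.3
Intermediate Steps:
j = 143/4 (j = 1/2 - 1/4*(-141) = 1/2 + 141/4 = 143/4 ≈ 35.750)
p(N) = 2 + 139*N
p(j) - 1*9 = (2 + 139*(143/4)) - 1*9 = (2 + 19877/4) - 9 = 19885/4 - 9 = 19849/4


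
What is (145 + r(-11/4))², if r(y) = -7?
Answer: 19044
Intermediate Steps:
(145 + r(-11/4))² = (145 - 7)² = 138² = 19044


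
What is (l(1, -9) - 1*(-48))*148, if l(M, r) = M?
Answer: 7252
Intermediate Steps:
(l(1, -9) - 1*(-48))*148 = (1 - 1*(-48))*148 = (1 + 48)*148 = 49*148 = 7252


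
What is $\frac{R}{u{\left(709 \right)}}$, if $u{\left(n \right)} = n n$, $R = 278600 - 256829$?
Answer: $\frac{21771}{502681} \approx 0.04331$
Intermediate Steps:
$R = 21771$ ($R = 278600 - 256829 = 21771$)
$u{\left(n \right)} = n^{2}$
$\frac{R}{u{\left(709 \right)}} = \frac{21771}{709^{2}} = \frac{21771}{502681}$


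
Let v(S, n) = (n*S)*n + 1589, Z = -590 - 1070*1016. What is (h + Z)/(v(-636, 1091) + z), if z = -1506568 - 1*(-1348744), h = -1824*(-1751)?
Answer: -2106114/757174951 ≈ -0.0027815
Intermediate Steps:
Z = -1087710 (Z = -590 - 1087120 = -1087710)
v(S, n) = 1589 + S*n² (v(S, n) = (S*n)*n + 1589 = S*n² + 1589 = 1589 + S*n²)
h = 3193824
z = -157824 (z = -1506568 + 1348744 = -157824)
(h + Z)/(v(-636, 1091) + z) = (3193824 - 1087710)/((1589 - 636*1091²) - 157824) = 2106114/((1589 - 636*1190281) - 157824) = 2106114/((1589 - 757018716) - 157824) = 2106114/(-757017127 - 157824) = 2106114/(-757174951) = 2106114*(-1/757174951) = -2106114/757174951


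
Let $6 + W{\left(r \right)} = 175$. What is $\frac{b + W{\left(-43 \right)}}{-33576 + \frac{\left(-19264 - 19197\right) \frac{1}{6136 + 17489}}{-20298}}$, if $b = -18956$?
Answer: $\frac{9009122676750}{16101043395539} \approx 0.55954$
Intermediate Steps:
$W{\left(r \right)} = 169$ ($W{\left(r \right)} = -6 + 175 = 169$)
$\frac{b + W{\left(-43 \right)}}{-33576 + \frac{\left(-19264 - 19197\right) \frac{1}{6136 + 17489}}{-20298}} = \frac{-18956 + 169}{-33576 + \frac{\left(-19264 - 19197\right) \frac{1}{6136 + 17489}}{-20298}} = - \frac{18787}{-33576 + - \frac{38461}{23625} \left(- \frac{1}{20298}\right)} = - \frac{18787}{-33576 + \left(-38461\right) \frac{1}{23625} \left(- \frac{1}{20298}\right)} = - \frac{18787}{-33576 - - \frac{38461}{479540250}} = - \frac{18787}{-33576 + \frac{38461}{479540250}} = - \frac{18787}{- \frac{16101043395539}{479540250}} = \left(-18787\right) \left(- \frac{479540250}{16101043395539}\right) = \frac{9009122676750}{16101043395539}$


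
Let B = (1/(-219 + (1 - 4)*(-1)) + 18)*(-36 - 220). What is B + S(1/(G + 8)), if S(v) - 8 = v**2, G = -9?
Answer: -124141/27 ≈ -4597.8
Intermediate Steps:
B = -124384/27 (B = (1/(-219 - 3*(-1)) + 18)*(-256) = (1/(-219 + 3) + 18)*(-256) = (1/(-216) + 18)*(-256) = (-1/216 + 18)*(-256) = (3887/216)*(-256) = -124384/27 ≈ -4606.8)
S(v) = 8 + v**2
B + S(1/(G + 8)) = -124384/27 + (8 + (1/(-9 + 8))**2) = -124384/27 + (8 + (1/(-1))**2) = -124384/27 + (8 + (-1)**2) = -124384/27 + (8 + 1) = -124384/27 + 9 = -124141/27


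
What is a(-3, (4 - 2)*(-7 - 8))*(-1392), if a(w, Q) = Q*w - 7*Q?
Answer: -417600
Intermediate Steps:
a(w, Q) = -7*Q + Q*w
a(-3, (4 - 2)*(-7 - 8))*(-1392) = (((4 - 2)*(-7 - 8))*(-7 - 3))*(-1392) = ((2*(-15))*(-10))*(-1392) = -30*(-10)*(-1392) = 300*(-1392) = -417600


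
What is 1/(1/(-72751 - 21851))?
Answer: -94602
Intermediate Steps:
1/(1/(-72751 - 21851)) = 1/(1/(-94602)) = 1/(-1/94602) = -94602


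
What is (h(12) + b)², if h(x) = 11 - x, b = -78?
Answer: 6241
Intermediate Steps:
(h(12) + b)² = ((11 - 1*12) - 78)² = ((11 - 12) - 78)² = (-1 - 78)² = (-79)² = 6241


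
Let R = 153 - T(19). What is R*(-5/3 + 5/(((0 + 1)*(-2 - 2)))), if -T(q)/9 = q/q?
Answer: -945/2 ≈ -472.50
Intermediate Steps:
T(q) = -9 (T(q) = -9*q/q = -9*1 = -9)
R = 162 (R = 153 - 1*(-9) = 153 + 9 = 162)
R*(-5/3 + 5/(((0 + 1)*(-2 - 2)))) = 162*(-5/3 + 5/(((0 + 1)*(-2 - 2)))) = 162*(-5*⅓ + 5/((1*(-4)))) = 162*(-5/3 + 5/(-4)) = 162*(-5/3 + 5*(-¼)) = 162*(-5/3 - 5/4) = 162*(-35/12) = -945/2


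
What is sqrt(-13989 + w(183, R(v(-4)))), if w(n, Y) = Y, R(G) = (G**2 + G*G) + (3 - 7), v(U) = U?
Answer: I*sqrt(13961) ≈ 118.16*I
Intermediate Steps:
R(G) = -4 + 2*G**2 (R(G) = (G**2 + G**2) - 4 = 2*G**2 - 4 = -4 + 2*G**2)
sqrt(-13989 + w(183, R(v(-4)))) = sqrt(-13989 + (-4 + 2*(-4)**2)) = sqrt(-13989 + (-4 + 2*16)) = sqrt(-13989 + (-4 + 32)) = sqrt(-13989 + 28) = sqrt(-13961) = I*sqrt(13961)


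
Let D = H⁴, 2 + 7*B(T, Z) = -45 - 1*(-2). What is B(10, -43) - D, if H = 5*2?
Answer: -70045/7 ≈ -10006.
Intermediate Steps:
H = 10
B(T, Z) = -45/7 (B(T, Z) = -2/7 + (-45 - 1*(-2))/7 = -2/7 + (-45 + 2)/7 = -2/7 + (⅐)*(-43) = -2/7 - 43/7 = -45/7)
D = 10000 (D = 10⁴ = 10000)
B(10, -43) - D = -45/7 - 1*10000 = -45/7 - 10000 = -70045/7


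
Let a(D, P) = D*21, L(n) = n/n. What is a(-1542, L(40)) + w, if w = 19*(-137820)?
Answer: -2650962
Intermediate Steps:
L(n) = 1
a(D, P) = 21*D
w = -2618580
a(-1542, L(40)) + w = 21*(-1542) - 2618580 = -32382 - 2618580 = -2650962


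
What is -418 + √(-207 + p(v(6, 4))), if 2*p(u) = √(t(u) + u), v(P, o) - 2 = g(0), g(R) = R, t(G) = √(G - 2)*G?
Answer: -418 + I*√(828 - 2*√2)/2 ≈ -418.0 + 14.363*I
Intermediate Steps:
t(G) = G*√(-2 + G) (t(G) = √(-2 + G)*G = G*√(-2 + G))
v(P, o) = 2 (v(P, o) = 2 + 0 = 2)
p(u) = √(u + u*√(-2 + u))/2 (p(u) = √(u*√(-2 + u) + u)/2 = √(u + u*√(-2 + u))/2)
-418 + √(-207 + p(v(6, 4))) = -418 + √(-207 + √(2*(1 + √(-2 + 2)))/2) = -418 + √(-207 + √(2*(1 + √0))/2) = -418 + √(-207 + √(2*(1 + 0))/2) = -418 + √(-207 + √(2*1)/2) = -418 + √(-207 + √2/2)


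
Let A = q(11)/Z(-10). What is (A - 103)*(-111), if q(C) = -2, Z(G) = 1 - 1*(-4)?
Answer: 57387/5 ≈ 11477.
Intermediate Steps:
Z(G) = 5 (Z(G) = 1 + 4 = 5)
A = -⅖ (A = -2/5 = -2*⅕ = -⅖ ≈ -0.40000)
(A - 103)*(-111) = (-⅖ - 103)*(-111) = -517/5*(-111) = 57387/5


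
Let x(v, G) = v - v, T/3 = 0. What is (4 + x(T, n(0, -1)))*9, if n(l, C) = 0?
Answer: 36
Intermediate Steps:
T = 0 (T = 3*0 = 0)
x(v, G) = 0
(4 + x(T, n(0, -1)))*9 = (4 + 0)*9 = 4*9 = 36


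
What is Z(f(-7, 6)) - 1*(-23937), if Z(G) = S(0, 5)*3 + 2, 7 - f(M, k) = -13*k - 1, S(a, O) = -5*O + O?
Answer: 23879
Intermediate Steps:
S(a, O) = -4*O
f(M, k) = 8 + 13*k (f(M, k) = 7 - (-13*k - 1) = 7 - (-1 - 13*k) = 7 + (1 + 13*k) = 8 + 13*k)
Z(G) = -58 (Z(G) = -4*5*3 + 2 = -20*3 + 2 = -60 + 2 = -58)
Z(f(-7, 6)) - 1*(-23937) = -58 - 1*(-23937) = -58 + 23937 = 23879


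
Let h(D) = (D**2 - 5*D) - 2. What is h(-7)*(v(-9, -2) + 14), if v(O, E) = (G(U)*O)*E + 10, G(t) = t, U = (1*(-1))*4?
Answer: -3936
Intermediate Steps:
U = -4 (U = -1*4 = -4)
h(D) = -2 + D**2 - 5*D
v(O, E) = 10 - 4*E*O (v(O, E) = (-4*O)*E + 10 = -4*E*O + 10 = 10 - 4*E*O)
h(-7)*(v(-9, -2) + 14) = (-2 + (-7)**2 - 5*(-7))*((10 - 4*(-2)*(-9)) + 14) = (-2 + 49 + 35)*((10 - 72) + 14) = 82*(-62 + 14) = 82*(-48) = -3936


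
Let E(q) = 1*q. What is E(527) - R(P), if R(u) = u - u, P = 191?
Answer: 527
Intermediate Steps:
R(u) = 0
E(q) = q
E(527) - R(P) = 527 - 1*0 = 527 + 0 = 527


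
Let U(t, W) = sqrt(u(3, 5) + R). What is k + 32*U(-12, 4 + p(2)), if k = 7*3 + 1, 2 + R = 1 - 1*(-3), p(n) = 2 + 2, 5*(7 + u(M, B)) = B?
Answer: 22 + 64*I ≈ 22.0 + 64.0*I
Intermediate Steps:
u(M, B) = -7 + B/5
p(n) = 4
R = 2 (R = -2 + (1 - 1*(-3)) = -2 + (1 + 3) = -2 + 4 = 2)
k = 22 (k = 21 + 1 = 22)
U(t, W) = 2*I (U(t, W) = sqrt((-7 + (1/5)*5) + 2) = sqrt((-7 + 1) + 2) = sqrt(-6 + 2) = sqrt(-4) = 2*I)
k + 32*U(-12, 4 + p(2)) = 22 + 32*(2*I) = 22 + 64*I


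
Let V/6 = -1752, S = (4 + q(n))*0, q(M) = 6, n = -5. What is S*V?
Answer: 0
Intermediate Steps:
S = 0 (S = (4 + 6)*0 = 10*0 = 0)
V = -10512 (V = 6*(-1752) = -10512)
S*V = 0*(-10512) = 0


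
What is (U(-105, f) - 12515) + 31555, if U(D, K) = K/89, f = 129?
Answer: 1694689/89 ≈ 19041.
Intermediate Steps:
U(D, K) = K/89 (U(D, K) = K*(1/89) = K/89)
(U(-105, f) - 12515) + 31555 = ((1/89)*129 - 12515) + 31555 = (129/89 - 12515) + 31555 = -1113706/89 + 31555 = 1694689/89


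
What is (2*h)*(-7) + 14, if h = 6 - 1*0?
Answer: -70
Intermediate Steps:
h = 6 (h = 6 + 0 = 6)
(2*h)*(-7) + 14 = (2*6)*(-7) + 14 = 12*(-7) + 14 = -84 + 14 = -70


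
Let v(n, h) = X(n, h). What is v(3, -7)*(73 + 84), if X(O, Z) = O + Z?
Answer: -628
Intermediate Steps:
v(n, h) = h + n (v(n, h) = n + h = h + n)
v(3, -7)*(73 + 84) = (-7 + 3)*(73 + 84) = -4*157 = -628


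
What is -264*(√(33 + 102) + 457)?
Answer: -120648 - 792*√15 ≈ -1.2372e+5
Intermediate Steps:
-264*(√(33 + 102) + 457) = -264*(√135 + 457) = -264*(3*√15 + 457) = -264*(457 + 3*√15) = -120648 - 792*√15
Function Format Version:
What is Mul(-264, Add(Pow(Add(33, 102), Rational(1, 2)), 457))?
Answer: Add(-120648, Mul(-792, Pow(15, Rational(1, 2)))) ≈ -1.2372e+5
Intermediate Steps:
Mul(-264, Add(Pow(Add(33, 102), Rational(1, 2)), 457)) = Mul(-264, Add(Pow(135, Rational(1, 2)), 457)) = Mul(-264, Add(Mul(3, Pow(15, Rational(1, 2))), 457)) = Mul(-264, Add(457, Mul(3, Pow(15, Rational(1, 2))))) = Add(-120648, Mul(-792, Pow(15, Rational(1, 2))))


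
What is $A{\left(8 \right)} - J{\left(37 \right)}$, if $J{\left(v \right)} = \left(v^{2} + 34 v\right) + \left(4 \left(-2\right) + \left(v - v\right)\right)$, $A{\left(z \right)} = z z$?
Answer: $-2555$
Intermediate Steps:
$A{\left(z \right)} = z^{2}$
$J{\left(v \right)} = -8 + v^{2} + 34 v$ ($J{\left(v \right)} = \left(v^{2} + 34 v\right) + \left(-8 + 0\right) = \left(v^{2} + 34 v\right) - 8 = -8 + v^{2} + 34 v$)
$A{\left(8 \right)} - J{\left(37 \right)} = 8^{2} - \left(-8 + 37^{2} + 34 \cdot 37\right) = 64 - \left(-8 + 1369 + 1258\right) = 64 - 2619 = -2555$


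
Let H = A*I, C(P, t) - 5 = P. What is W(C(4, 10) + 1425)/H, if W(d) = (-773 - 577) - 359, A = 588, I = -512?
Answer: 1709/301056 ≈ 0.0056767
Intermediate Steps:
C(P, t) = 5 + P
W(d) = -1709 (W(d) = -1350 - 359 = -1709)
H = -301056 (H = 588*(-512) = -301056)
W(C(4, 10) + 1425)/H = -1709/(-301056) = -1709*(-1/301056) = 1709/301056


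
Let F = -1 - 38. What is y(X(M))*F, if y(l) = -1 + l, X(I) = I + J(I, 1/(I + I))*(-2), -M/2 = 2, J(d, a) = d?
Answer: -117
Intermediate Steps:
M = -4 (M = -2*2 = -4)
X(I) = -I (X(I) = I + I*(-2) = I - 2*I = -I)
F = -39
y(X(M))*F = (-1 - 1*(-4))*(-39) = (-1 + 4)*(-39) = 3*(-39) = -117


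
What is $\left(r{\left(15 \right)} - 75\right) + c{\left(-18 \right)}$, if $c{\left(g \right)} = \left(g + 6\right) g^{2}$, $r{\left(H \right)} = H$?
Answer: $-3948$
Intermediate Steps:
$c{\left(g \right)} = g^{2} \left(6 + g\right)$ ($c{\left(g \right)} = \left(6 + g\right) g^{2} = g^{2} \left(6 + g\right)$)
$\left(r{\left(15 \right)} - 75\right) + c{\left(-18 \right)} = \left(15 - 75\right) + \left(-18\right)^{2} \left(6 - 18\right) = -60 + 324 \left(-12\right) = -60 - 3888 = -3948$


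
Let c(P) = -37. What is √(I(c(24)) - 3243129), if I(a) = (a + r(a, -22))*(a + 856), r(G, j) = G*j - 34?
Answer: 2*I*√658653 ≈ 1623.1*I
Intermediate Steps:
r(G, j) = -34 + G*j
I(a) = (-34 - 21*a)*(856 + a) (I(a) = (a + (-34 + a*(-22)))*(a + 856) = (a + (-34 - 22*a))*(856 + a) = (-34 - 21*a)*(856 + a))
√(I(c(24)) - 3243129) = √((-29104 - 18010*(-37) - 21*(-37)²) - 3243129) = √((-29104 + 666370 - 21*1369) - 3243129) = √((-29104 + 666370 - 28749) - 3243129) = √(608517 - 3243129) = √(-2634612) = 2*I*√658653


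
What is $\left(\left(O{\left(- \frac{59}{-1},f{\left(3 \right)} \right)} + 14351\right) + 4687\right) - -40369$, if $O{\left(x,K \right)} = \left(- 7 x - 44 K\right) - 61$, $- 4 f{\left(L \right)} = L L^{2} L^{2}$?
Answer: $61606$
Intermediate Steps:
$f{\left(L \right)} = - \frac{L^{5}}{4}$ ($f{\left(L \right)} = - \frac{L L^{2} L^{2}}{4} = - \frac{L^{3} L^{2}}{4} = - \frac{L^{5}}{4}$)
$O{\left(x,K \right)} = -61 - 44 K - 7 x$ ($O{\left(x,K \right)} = \left(- 44 K - 7 x\right) - 61 = -61 - 44 K - 7 x$)
$\left(\left(O{\left(- \frac{59}{-1},f{\left(3 \right)} \right)} + 14351\right) + 4687\right) - -40369 = \left(\left(\left(-61 - 44 \left(- \frac{3^{5}}{4}\right) - 7 \left(- \frac{59}{-1}\right)\right) + 14351\right) + 4687\right) - -40369 = \left(\left(\left(-61 - 44 \left(\left(- \frac{1}{4}\right) 243\right) - 7 \left(\left(-59\right) \left(-1\right)\right)\right) + 14351\right) + 4687\right) + 40369 = \left(\left(\left(-61 - -2673 - 413\right) + 14351\right) + 4687\right) + 40369 = \left(\left(\left(-61 + 2673 - 413\right) + 14351\right) + 4687\right) + 40369 = \left(\left(2199 + 14351\right) + 4687\right) + 40369 = \left(16550 + 4687\right) + 40369 = 21237 + 40369 = 61606$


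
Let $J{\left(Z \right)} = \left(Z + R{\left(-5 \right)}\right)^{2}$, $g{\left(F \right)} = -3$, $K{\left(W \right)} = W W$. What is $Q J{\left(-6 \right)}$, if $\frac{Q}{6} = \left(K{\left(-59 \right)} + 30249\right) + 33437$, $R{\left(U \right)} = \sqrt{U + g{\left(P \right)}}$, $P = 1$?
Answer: $11284056 - 9672048 i \sqrt{2} \approx 1.1284 \cdot 10^{7} - 1.3678 \cdot 10^{7} i$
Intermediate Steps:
$K{\left(W \right)} = W^{2}$
$R{\left(U \right)} = \sqrt{-3 + U}$ ($R{\left(U \right)} = \sqrt{U - 3} = \sqrt{-3 + U}$)
$J{\left(Z \right)} = \left(Z + 2 i \sqrt{2}\right)^{2}$ ($J{\left(Z \right)} = \left(Z + \sqrt{-3 - 5}\right)^{2} = \left(Z + \sqrt{-8}\right)^{2} = \left(Z + 2 i \sqrt{2}\right)^{2}$)
$Q = 403002$ ($Q = 6 \left(\left(\left(-59\right)^{2} + 30249\right) + 33437\right) = 6 \left(\left(3481 + 30249\right) + 33437\right) = 6 \left(33730 + 33437\right) = 6 \cdot 67167 = 403002$)
$Q J{\left(-6 \right)} = 403002 \left(-6 + 2 i \sqrt{2}\right)^{2}$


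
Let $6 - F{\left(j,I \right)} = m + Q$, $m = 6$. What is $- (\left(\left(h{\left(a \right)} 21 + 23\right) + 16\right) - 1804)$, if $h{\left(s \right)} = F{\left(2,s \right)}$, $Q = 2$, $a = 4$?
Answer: $1807$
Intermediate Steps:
$F{\left(j,I \right)} = -2$ ($F{\left(j,I \right)} = 6 - \left(6 + 2\right) = 6 - 8 = -2$)
$h{\left(s \right)} = -2$
$- (\left(\left(h{\left(a \right)} 21 + 23\right) + 16\right) - 1804) = - (\left(\left(\left(-2\right) 21 + 23\right) + 16\right) - 1804) = - (\left(\left(-42 + 23\right) + 16\right) - 1804) = - (\left(-19 + 16\right) - 1804) = - (-3 - 1804) = \left(-1\right) \left(-1807\right) = 1807$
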